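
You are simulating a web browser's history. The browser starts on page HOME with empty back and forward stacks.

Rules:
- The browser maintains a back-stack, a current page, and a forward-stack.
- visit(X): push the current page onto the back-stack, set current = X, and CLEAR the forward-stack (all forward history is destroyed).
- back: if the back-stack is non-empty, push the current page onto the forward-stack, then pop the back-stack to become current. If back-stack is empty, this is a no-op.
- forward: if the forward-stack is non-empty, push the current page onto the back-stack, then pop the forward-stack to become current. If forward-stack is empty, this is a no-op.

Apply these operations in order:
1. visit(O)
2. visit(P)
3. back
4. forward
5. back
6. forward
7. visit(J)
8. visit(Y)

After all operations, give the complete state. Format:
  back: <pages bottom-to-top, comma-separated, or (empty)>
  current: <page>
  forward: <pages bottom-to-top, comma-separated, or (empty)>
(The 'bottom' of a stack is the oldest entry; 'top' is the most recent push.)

After 1 (visit(O)): cur=O back=1 fwd=0
After 2 (visit(P)): cur=P back=2 fwd=0
After 3 (back): cur=O back=1 fwd=1
After 4 (forward): cur=P back=2 fwd=0
After 5 (back): cur=O back=1 fwd=1
After 6 (forward): cur=P back=2 fwd=0
After 7 (visit(J)): cur=J back=3 fwd=0
After 8 (visit(Y)): cur=Y back=4 fwd=0

Answer: back: HOME,O,P,J
current: Y
forward: (empty)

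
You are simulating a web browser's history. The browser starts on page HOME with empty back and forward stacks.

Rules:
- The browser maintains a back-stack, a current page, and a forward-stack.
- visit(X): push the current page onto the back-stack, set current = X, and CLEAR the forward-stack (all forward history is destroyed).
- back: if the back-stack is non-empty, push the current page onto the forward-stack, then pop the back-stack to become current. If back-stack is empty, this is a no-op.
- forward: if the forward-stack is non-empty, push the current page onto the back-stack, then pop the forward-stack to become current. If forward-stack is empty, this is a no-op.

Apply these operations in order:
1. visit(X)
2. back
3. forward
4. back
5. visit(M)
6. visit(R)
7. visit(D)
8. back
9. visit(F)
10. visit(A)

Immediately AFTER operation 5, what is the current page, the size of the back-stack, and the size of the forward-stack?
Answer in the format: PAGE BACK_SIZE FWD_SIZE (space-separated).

After 1 (visit(X)): cur=X back=1 fwd=0
After 2 (back): cur=HOME back=0 fwd=1
After 3 (forward): cur=X back=1 fwd=0
After 4 (back): cur=HOME back=0 fwd=1
After 5 (visit(M)): cur=M back=1 fwd=0

M 1 0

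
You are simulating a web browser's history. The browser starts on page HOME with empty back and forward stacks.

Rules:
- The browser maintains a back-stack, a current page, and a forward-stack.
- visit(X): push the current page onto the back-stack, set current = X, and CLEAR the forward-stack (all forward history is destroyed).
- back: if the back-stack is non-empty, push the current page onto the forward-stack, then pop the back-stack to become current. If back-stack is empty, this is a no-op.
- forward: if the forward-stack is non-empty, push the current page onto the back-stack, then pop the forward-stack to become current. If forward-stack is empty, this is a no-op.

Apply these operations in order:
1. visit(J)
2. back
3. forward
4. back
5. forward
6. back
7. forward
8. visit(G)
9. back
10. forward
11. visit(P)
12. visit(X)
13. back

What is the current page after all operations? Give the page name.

Answer: P

Derivation:
After 1 (visit(J)): cur=J back=1 fwd=0
After 2 (back): cur=HOME back=0 fwd=1
After 3 (forward): cur=J back=1 fwd=0
After 4 (back): cur=HOME back=0 fwd=1
After 5 (forward): cur=J back=1 fwd=0
After 6 (back): cur=HOME back=0 fwd=1
After 7 (forward): cur=J back=1 fwd=0
After 8 (visit(G)): cur=G back=2 fwd=0
After 9 (back): cur=J back=1 fwd=1
After 10 (forward): cur=G back=2 fwd=0
After 11 (visit(P)): cur=P back=3 fwd=0
After 12 (visit(X)): cur=X back=4 fwd=0
After 13 (back): cur=P back=3 fwd=1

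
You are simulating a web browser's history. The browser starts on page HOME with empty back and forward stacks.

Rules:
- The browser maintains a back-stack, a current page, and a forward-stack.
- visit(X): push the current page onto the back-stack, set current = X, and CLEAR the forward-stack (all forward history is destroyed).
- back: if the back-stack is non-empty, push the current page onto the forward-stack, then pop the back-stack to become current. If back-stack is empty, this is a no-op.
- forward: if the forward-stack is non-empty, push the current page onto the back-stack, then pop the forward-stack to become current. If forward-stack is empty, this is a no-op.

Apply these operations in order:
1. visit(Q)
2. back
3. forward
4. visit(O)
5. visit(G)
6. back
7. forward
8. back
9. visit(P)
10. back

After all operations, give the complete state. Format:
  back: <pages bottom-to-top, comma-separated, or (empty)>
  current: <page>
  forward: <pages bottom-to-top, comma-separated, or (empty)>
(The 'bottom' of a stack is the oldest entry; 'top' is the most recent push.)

Answer: back: HOME,Q
current: O
forward: P

Derivation:
After 1 (visit(Q)): cur=Q back=1 fwd=0
After 2 (back): cur=HOME back=0 fwd=1
After 3 (forward): cur=Q back=1 fwd=0
After 4 (visit(O)): cur=O back=2 fwd=0
After 5 (visit(G)): cur=G back=3 fwd=0
After 6 (back): cur=O back=2 fwd=1
After 7 (forward): cur=G back=3 fwd=0
After 8 (back): cur=O back=2 fwd=1
After 9 (visit(P)): cur=P back=3 fwd=0
After 10 (back): cur=O back=2 fwd=1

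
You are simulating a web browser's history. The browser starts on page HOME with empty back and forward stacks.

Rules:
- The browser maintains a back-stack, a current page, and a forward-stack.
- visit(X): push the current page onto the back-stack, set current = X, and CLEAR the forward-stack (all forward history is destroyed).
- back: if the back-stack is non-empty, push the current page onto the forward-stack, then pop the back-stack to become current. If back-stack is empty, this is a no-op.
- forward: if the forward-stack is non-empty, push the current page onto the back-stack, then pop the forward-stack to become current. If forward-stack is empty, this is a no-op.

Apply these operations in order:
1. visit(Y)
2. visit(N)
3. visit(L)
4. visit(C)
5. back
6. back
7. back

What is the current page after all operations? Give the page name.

Answer: Y

Derivation:
After 1 (visit(Y)): cur=Y back=1 fwd=0
After 2 (visit(N)): cur=N back=2 fwd=0
After 3 (visit(L)): cur=L back=3 fwd=0
After 4 (visit(C)): cur=C back=4 fwd=0
After 5 (back): cur=L back=3 fwd=1
After 6 (back): cur=N back=2 fwd=2
After 7 (back): cur=Y back=1 fwd=3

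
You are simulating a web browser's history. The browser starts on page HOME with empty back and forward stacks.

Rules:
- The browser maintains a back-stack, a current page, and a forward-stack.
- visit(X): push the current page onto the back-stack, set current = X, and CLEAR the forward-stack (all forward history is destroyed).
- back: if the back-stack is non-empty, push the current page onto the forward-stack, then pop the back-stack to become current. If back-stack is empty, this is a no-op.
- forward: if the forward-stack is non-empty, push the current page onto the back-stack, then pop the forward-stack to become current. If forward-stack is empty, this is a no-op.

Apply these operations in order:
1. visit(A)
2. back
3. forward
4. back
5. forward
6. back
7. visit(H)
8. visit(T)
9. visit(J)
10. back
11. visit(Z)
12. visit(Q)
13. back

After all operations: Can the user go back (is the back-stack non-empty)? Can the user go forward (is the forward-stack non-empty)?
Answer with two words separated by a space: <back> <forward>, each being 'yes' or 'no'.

Answer: yes yes

Derivation:
After 1 (visit(A)): cur=A back=1 fwd=0
After 2 (back): cur=HOME back=0 fwd=1
After 3 (forward): cur=A back=1 fwd=0
After 4 (back): cur=HOME back=0 fwd=1
After 5 (forward): cur=A back=1 fwd=0
After 6 (back): cur=HOME back=0 fwd=1
After 7 (visit(H)): cur=H back=1 fwd=0
After 8 (visit(T)): cur=T back=2 fwd=0
After 9 (visit(J)): cur=J back=3 fwd=0
After 10 (back): cur=T back=2 fwd=1
After 11 (visit(Z)): cur=Z back=3 fwd=0
After 12 (visit(Q)): cur=Q back=4 fwd=0
After 13 (back): cur=Z back=3 fwd=1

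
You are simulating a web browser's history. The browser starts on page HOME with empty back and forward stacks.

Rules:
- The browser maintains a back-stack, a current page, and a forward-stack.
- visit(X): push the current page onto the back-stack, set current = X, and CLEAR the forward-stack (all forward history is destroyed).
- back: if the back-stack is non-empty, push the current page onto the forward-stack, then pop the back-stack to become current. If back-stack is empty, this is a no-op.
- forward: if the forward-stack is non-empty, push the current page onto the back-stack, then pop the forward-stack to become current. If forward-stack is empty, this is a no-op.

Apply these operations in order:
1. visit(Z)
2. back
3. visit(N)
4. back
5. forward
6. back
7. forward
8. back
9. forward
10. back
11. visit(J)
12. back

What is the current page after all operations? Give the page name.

After 1 (visit(Z)): cur=Z back=1 fwd=0
After 2 (back): cur=HOME back=0 fwd=1
After 3 (visit(N)): cur=N back=1 fwd=0
After 4 (back): cur=HOME back=0 fwd=1
After 5 (forward): cur=N back=1 fwd=0
After 6 (back): cur=HOME back=0 fwd=1
After 7 (forward): cur=N back=1 fwd=0
After 8 (back): cur=HOME back=0 fwd=1
After 9 (forward): cur=N back=1 fwd=0
After 10 (back): cur=HOME back=0 fwd=1
After 11 (visit(J)): cur=J back=1 fwd=0
After 12 (back): cur=HOME back=0 fwd=1

Answer: HOME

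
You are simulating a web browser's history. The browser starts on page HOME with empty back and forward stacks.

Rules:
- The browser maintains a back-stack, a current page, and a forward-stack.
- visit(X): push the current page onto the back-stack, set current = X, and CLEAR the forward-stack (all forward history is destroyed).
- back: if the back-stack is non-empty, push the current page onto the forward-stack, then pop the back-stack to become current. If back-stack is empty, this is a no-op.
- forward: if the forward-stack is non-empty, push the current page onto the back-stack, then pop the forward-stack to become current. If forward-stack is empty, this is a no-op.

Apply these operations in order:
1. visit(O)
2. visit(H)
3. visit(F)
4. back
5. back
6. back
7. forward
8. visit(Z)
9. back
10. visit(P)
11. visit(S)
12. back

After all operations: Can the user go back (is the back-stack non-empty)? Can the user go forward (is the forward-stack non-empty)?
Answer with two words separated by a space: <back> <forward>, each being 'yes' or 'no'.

After 1 (visit(O)): cur=O back=1 fwd=0
After 2 (visit(H)): cur=H back=2 fwd=0
After 3 (visit(F)): cur=F back=3 fwd=0
After 4 (back): cur=H back=2 fwd=1
After 5 (back): cur=O back=1 fwd=2
After 6 (back): cur=HOME back=0 fwd=3
After 7 (forward): cur=O back=1 fwd=2
After 8 (visit(Z)): cur=Z back=2 fwd=0
After 9 (back): cur=O back=1 fwd=1
After 10 (visit(P)): cur=P back=2 fwd=0
After 11 (visit(S)): cur=S back=3 fwd=0
After 12 (back): cur=P back=2 fwd=1

Answer: yes yes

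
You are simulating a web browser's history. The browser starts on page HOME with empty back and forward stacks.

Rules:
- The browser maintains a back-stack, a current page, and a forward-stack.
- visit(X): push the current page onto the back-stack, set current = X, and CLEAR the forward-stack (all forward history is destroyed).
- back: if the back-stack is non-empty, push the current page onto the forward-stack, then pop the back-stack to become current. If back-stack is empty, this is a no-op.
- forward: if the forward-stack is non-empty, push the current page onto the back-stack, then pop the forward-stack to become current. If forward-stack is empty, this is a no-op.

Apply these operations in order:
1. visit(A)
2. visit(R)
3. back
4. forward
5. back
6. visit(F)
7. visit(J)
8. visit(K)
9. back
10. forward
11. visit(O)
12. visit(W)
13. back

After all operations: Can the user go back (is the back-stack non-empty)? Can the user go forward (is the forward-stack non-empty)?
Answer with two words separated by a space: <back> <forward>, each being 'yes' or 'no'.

Answer: yes yes

Derivation:
After 1 (visit(A)): cur=A back=1 fwd=0
After 2 (visit(R)): cur=R back=2 fwd=0
After 3 (back): cur=A back=1 fwd=1
After 4 (forward): cur=R back=2 fwd=0
After 5 (back): cur=A back=1 fwd=1
After 6 (visit(F)): cur=F back=2 fwd=0
After 7 (visit(J)): cur=J back=3 fwd=0
After 8 (visit(K)): cur=K back=4 fwd=0
After 9 (back): cur=J back=3 fwd=1
After 10 (forward): cur=K back=4 fwd=0
After 11 (visit(O)): cur=O back=5 fwd=0
After 12 (visit(W)): cur=W back=6 fwd=0
After 13 (back): cur=O back=5 fwd=1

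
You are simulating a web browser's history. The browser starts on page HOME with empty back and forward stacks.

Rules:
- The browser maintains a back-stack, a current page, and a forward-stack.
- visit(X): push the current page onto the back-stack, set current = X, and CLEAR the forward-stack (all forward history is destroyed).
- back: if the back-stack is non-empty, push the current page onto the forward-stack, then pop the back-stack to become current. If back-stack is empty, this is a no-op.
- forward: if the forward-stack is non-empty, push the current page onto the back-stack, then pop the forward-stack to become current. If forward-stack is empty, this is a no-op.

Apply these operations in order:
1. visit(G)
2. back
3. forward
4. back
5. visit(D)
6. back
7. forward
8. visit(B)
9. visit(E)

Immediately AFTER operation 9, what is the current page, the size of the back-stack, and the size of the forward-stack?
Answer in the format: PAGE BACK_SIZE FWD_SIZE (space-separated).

After 1 (visit(G)): cur=G back=1 fwd=0
After 2 (back): cur=HOME back=0 fwd=1
After 3 (forward): cur=G back=1 fwd=0
After 4 (back): cur=HOME back=0 fwd=1
After 5 (visit(D)): cur=D back=1 fwd=0
After 6 (back): cur=HOME back=0 fwd=1
After 7 (forward): cur=D back=1 fwd=0
After 8 (visit(B)): cur=B back=2 fwd=0
After 9 (visit(E)): cur=E back=3 fwd=0

E 3 0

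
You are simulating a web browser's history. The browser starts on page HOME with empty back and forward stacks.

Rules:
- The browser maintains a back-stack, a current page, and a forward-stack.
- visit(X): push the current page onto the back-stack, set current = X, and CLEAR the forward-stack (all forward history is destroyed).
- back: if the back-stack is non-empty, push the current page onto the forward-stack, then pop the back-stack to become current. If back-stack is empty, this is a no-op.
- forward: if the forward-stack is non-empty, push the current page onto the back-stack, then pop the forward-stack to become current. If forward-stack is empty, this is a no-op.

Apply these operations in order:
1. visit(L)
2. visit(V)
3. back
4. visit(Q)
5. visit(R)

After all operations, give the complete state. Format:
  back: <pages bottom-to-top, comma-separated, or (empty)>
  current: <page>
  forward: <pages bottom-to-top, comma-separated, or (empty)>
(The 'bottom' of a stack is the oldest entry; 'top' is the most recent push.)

After 1 (visit(L)): cur=L back=1 fwd=0
After 2 (visit(V)): cur=V back=2 fwd=0
After 3 (back): cur=L back=1 fwd=1
After 4 (visit(Q)): cur=Q back=2 fwd=0
After 5 (visit(R)): cur=R back=3 fwd=0

Answer: back: HOME,L,Q
current: R
forward: (empty)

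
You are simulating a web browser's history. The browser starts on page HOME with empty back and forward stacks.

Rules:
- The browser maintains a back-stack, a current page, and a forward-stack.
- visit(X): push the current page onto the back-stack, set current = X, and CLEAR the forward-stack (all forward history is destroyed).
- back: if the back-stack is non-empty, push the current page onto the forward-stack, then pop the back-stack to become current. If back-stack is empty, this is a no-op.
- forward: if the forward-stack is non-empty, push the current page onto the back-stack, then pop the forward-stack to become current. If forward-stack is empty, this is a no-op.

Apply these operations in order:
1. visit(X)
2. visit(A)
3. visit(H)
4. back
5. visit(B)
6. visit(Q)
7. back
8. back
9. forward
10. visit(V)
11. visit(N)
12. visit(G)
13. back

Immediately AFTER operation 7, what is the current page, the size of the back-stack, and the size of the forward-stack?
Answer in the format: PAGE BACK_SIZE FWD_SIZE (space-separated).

After 1 (visit(X)): cur=X back=1 fwd=0
After 2 (visit(A)): cur=A back=2 fwd=0
After 3 (visit(H)): cur=H back=3 fwd=0
After 4 (back): cur=A back=2 fwd=1
After 5 (visit(B)): cur=B back=3 fwd=0
After 6 (visit(Q)): cur=Q back=4 fwd=0
After 7 (back): cur=B back=3 fwd=1

B 3 1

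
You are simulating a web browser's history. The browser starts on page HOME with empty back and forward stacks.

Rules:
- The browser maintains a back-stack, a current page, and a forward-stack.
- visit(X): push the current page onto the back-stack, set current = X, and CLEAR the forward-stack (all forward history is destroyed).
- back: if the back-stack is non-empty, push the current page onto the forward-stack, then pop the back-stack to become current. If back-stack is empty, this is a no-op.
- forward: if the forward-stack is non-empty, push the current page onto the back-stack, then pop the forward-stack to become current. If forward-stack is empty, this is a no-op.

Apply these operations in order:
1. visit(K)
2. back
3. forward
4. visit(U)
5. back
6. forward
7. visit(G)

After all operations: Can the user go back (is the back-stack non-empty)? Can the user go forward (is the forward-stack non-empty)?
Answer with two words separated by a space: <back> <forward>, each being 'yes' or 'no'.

After 1 (visit(K)): cur=K back=1 fwd=0
After 2 (back): cur=HOME back=0 fwd=1
After 3 (forward): cur=K back=1 fwd=0
After 4 (visit(U)): cur=U back=2 fwd=0
After 5 (back): cur=K back=1 fwd=1
After 6 (forward): cur=U back=2 fwd=0
After 7 (visit(G)): cur=G back=3 fwd=0

Answer: yes no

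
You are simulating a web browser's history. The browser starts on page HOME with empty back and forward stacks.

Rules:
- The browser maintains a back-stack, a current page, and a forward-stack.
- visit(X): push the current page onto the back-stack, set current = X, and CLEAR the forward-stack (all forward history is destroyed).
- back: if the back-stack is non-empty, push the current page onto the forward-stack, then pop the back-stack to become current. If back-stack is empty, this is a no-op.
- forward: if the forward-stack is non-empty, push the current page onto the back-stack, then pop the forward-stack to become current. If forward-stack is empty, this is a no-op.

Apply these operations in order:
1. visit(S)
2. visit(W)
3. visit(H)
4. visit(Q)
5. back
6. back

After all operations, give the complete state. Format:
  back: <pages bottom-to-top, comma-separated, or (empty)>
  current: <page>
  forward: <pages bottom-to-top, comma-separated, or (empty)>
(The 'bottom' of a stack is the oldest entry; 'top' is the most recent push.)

After 1 (visit(S)): cur=S back=1 fwd=0
After 2 (visit(W)): cur=W back=2 fwd=0
After 3 (visit(H)): cur=H back=3 fwd=0
After 4 (visit(Q)): cur=Q back=4 fwd=0
After 5 (back): cur=H back=3 fwd=1
After 6 (back): cur=W back=2 fwd=2

Answer: back: HOME,S
current: W
forward: Q,H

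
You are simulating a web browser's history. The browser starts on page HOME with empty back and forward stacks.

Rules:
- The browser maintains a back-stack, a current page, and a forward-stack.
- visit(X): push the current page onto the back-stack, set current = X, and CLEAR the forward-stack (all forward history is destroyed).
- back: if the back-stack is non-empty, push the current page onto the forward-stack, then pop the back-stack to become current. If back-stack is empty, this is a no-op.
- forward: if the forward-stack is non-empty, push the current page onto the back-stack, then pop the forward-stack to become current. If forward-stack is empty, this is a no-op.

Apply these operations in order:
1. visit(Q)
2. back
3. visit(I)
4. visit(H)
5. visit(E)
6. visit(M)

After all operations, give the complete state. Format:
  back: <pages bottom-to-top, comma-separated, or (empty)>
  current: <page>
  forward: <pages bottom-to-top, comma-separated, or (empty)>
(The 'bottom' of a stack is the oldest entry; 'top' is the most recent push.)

Answer: back: HOME,I,H,E
current: M
forward: (empty)

Derivation:
After 1 (visit(Q)): cur=Q back=1 fwd=0
After 2 (back): cur=HOME back=0 fwd=1
After 3 (visit(I)): cur=I back=1 fwd=0
After 4 (visit(H)): cur=H back=2 fwd=0
After 5 (visit(E)): cur=E back=3 fwd=0
After 6 (visit(M)): cur=M back=4 fwd=0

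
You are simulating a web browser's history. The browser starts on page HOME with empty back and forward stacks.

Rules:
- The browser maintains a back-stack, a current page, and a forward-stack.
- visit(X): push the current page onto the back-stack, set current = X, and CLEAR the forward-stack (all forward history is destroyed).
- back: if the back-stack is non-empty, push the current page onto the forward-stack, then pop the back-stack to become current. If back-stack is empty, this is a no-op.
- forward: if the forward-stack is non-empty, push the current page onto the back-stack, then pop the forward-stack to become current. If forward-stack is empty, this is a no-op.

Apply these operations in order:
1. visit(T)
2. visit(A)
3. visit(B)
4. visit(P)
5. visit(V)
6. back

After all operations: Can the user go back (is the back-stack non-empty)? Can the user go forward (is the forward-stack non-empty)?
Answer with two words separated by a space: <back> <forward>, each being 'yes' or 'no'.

After 1 (visit(T)): cur=T back=1 fwd=0
After 2 (visit(A)): cur=A back=2 fwd=0
After 3 (visit(B)): cur=B back=3 fwd=0
After 4 (visit(P)): cur=P back=4 fwd=0
After 5 (visit(V)): cur=V back=5 fwd=0
After 6 (back): cur=P back=4 fwd=1

Answer: yes yes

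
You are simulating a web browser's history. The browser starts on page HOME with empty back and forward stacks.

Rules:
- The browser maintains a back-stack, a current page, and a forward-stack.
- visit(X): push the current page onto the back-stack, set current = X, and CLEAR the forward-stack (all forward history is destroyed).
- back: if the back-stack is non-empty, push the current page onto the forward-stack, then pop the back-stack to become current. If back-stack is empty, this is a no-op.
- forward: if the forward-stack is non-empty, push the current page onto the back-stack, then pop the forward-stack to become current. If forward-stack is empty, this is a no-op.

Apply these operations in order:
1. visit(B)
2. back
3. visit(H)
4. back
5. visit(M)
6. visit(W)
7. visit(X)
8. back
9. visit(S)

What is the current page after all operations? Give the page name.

After 1 (visit(B)): cur=B back=1 fwd=0
After 2 (back): cur=HOME back=0 fwd=1
After 3 (visit(H)): cur=H back=1 fwd=0
After 4 (back): cur=HOME back=0 fwd=1
After 5 (visit(M)): cur=M back=1 fwd=0
After 6 (visit(W)): cur=W back=2 fwd=0
After 7 (visit(X)): cur=X back=3 fwd=0
After 8 (back): cur=W back=2 fwd=1
After 9 (visit(S)): cur=S back=3 fwd=0

Answer: S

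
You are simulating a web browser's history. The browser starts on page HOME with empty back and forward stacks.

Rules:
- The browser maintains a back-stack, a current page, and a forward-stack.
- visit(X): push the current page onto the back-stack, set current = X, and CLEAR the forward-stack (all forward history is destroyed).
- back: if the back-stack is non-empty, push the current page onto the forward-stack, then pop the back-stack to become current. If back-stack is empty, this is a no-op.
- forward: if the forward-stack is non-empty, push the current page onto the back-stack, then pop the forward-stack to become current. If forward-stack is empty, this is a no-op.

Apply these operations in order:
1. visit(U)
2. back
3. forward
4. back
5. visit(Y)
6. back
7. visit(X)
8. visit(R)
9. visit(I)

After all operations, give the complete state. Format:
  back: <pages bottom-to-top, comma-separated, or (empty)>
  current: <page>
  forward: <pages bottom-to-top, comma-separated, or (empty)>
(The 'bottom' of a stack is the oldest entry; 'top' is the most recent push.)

After 1 (visit(U)): cur=U back=1 fwd=0
After 2 (back): cur=HOME back=0 fwd=1
After 3 (forward): cur=U back=1 fwd=0
After 4 (back): cur=HOME back=0 fwd=1
After 5 (visit(Y)): cur=Y back=1 fwd=0
After 6 (back): cur=HOME back=0 fwd=1
After 7 (visit(X)): cur=X back=1 fwd=0
After 8 (visit(R)): cur=R back=2 fwd=0
After 9 (visit(I)): cur=I back=3 fwd=0

Answer: back: HOME,X,R
current: I
forward: (empty)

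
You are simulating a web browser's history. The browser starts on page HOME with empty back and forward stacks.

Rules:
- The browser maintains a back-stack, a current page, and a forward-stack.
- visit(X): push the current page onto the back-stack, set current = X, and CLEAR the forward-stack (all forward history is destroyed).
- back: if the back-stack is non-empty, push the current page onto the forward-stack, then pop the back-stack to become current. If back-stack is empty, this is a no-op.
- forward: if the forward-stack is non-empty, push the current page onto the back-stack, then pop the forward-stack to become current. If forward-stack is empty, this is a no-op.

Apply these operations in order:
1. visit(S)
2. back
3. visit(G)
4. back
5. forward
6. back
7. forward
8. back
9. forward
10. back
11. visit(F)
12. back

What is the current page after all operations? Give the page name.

After 1 (visit(S)): cur=S back=1 fwd=0
After 2 (back): cur=HOME back=0 fwd=1
After 3 (visit(G)): cur=G back=1 fwd=0
After 4 (back): cur=HOME back=0 fwd=1
After 5 (forward): cur=G back=1 fwd=0
After 6 (back): cur=HOME back=0 fwd=1
After 7 (forward): cur=G back=1 fwd=0
After 8 (back): cur=HOME back=0 fwd=1
After 9 (forward): cur=G back=1 fwd=0
After 10 (back): cur=HOME back=0 fwd=1
After 11 (visit(F)): cur=F back=1 fwd=0
After 12 (back): cur=HOME back=0 fwd=1

Answer: HOME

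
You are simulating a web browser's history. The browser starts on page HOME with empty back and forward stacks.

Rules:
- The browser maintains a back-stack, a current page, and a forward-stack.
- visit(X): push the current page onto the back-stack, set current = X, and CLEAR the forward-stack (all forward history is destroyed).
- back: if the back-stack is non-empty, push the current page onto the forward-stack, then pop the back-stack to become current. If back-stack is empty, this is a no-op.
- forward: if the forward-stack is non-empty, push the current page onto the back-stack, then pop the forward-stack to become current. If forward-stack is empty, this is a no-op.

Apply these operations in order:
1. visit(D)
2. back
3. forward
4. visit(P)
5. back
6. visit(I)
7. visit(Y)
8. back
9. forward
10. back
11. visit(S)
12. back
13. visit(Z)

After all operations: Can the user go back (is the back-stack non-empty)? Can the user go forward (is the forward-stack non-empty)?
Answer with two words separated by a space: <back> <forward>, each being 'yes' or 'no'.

Answer: yes no

Derivation:
After 1 (visit(D)): cur=D back=1 fwd=0
After 2 (back): cur=HOME back=0 fwd=1
After 3 (forward): cur=D back=1 fwd=0
After 4 (visit(P)): cur=P back=2 fwd=0
After 5 (back): cur=D back=1 fwd=1
After 6 (visit(I)): cur=I back=2 fwd=0
After 7 (visit(Y)): cur=Y back=3 fwd=0
After 8 (back): cur=I back=2 fwd=1
After 9 (forward): cur=Y back=3 fwd=0
After 10 (back): cur=I back=2 fwd=1
After 11 (visit(S)): cur=S back=3 fwd=0
After 12 (back): cur=I back=2 fwd=1
After 13 (visit(Z)): cur=Z back=3 fwd=0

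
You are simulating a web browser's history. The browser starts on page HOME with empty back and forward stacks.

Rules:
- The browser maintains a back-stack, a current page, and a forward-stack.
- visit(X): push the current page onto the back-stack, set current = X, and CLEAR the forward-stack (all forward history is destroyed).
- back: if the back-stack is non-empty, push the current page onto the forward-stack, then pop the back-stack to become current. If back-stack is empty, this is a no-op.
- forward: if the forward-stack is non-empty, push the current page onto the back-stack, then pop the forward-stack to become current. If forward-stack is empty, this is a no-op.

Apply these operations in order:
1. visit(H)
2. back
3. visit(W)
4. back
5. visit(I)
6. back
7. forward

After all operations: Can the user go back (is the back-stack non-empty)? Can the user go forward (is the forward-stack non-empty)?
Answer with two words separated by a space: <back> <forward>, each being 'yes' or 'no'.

After 1 (visit(H)): cur=H back=1 fwd=0
After 2 (back): cur=HOME back=0 fwd=1
After 3 (visit(W)): cur=W back=1 fwd=0
After 4 (back): cur=HOME back=0 fwd=1
After 5 (visit(I)): cur=I back=1 fwd=0
After 6 (back): cur=HOME back=0 fwd=1
After 7 (forward): cur=I back=1 fwd=0

Answer: yes no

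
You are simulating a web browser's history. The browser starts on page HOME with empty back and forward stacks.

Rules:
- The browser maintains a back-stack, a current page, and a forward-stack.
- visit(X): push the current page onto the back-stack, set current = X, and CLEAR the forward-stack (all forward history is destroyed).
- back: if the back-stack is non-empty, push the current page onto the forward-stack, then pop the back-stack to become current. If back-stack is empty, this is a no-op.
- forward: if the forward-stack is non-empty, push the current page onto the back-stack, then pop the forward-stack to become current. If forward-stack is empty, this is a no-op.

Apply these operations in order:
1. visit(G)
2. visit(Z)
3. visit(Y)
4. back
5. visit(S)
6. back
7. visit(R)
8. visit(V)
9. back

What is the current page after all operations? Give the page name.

Answer: R

Derivation:
After 1 (visit(G)): cur=G back=1 fwd=0
After 2 (visit(Z)): cur=Z back=2 fwd=0
After 3 (visit(Y)): cur=Y back=3 fwd=0
After 4 (back): cur=Z back=2 fwd=1
After 5 (visit(S)): cur=S back=3 fwd=0
After 6 (back): cur=Z back=2 fwd=1
After 7 (visit(R)): cur=R back=3 fwd=0
After 8 (visit(V)): cur=V back=4 fwd=0
After 9 (back): cur=R back=3 fwd=1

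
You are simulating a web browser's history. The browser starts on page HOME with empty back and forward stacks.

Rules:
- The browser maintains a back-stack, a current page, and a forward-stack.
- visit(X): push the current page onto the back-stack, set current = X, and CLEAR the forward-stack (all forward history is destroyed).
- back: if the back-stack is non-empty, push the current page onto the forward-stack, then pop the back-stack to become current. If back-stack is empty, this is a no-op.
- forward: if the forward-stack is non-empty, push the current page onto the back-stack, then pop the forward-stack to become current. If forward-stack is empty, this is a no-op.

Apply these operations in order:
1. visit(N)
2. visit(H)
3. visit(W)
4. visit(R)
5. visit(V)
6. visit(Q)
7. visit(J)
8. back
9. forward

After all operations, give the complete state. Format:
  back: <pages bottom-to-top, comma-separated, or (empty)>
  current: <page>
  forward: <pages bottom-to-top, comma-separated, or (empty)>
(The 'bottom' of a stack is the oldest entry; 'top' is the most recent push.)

Answer: back: HOME,N,H,W,R,V,Q
current: J
forward: (empty)

Derivation:
After 1 (visit(N)): cur=N back=1 fwd=0
After 2 (visit(H)): cur=H back=2 fwd=0
After 3 (visit(W)): cur=W back=3 fwd=0
After 4 (visit(R)): cur=R back=4 fwd=0
After 5 (visit(V)): cur=V back=5 fwd=0
After 6 (visit(Q)): cur=Q back=6 fwd=0
After 7 (visit(J)): cur=J back=7 fwd=0
After 8 (back): cur=Q back=6 fwd=1
After 9 (forward): cur=J back=7 fwd=0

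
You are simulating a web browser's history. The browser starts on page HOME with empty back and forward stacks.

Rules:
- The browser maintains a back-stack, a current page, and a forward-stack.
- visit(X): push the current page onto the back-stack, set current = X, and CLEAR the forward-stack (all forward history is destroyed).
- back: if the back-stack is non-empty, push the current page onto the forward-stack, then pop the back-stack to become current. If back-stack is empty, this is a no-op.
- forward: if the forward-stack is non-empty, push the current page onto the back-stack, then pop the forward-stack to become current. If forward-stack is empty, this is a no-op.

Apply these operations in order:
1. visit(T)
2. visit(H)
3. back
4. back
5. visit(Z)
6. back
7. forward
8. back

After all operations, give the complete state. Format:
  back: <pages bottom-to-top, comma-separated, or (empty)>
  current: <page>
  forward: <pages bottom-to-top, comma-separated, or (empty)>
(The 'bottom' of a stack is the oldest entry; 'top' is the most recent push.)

After 1 (visit(T)): cur=T back=1 fwd=0
After 2 (visit(H)): cur=H back=2 fwd=0
After 3 (back): cur=T back=1 fwd=1
After 4 (back): cur=HOME back=0 fwd=2
After 5 (visit(Z)): cur=Z back=1 fwd=0
After 6 (back): cur=HOME back=0 fwd=1
After 7 (forward): cur=Z back=1 fwd=0
After 8 (back): cur=HOME back=0 fwd=1

Answer: back: (empty)
current: HOME
forward: Z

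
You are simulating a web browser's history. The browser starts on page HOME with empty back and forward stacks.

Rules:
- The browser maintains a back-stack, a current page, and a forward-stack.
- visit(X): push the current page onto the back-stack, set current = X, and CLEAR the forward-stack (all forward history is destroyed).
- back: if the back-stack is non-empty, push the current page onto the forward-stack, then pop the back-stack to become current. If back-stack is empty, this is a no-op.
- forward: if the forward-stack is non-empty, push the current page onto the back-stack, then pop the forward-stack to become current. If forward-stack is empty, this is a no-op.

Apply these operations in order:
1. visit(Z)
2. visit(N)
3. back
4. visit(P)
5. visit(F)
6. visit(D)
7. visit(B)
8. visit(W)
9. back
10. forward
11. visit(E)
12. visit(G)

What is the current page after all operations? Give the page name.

After 1 (visit(Z)): cur=Z back=1 fwd=0
After 2 (visit(N)): cur=N back=2 fwd=0
After 3 (back): cur=Z back=1 fwd=1
After 4 (visit(P)): cur=P back=2 fwd=0
After 5 (visit(F)): cur=F back=3 fwd=0
After 6 (visit(D)): cur=D back=4 fwd=0
After 7 (visit(B)): cur=B back=5 fwd=0
After 8 (visit(W)): cur=W back=6 fwd=0
After 9 (back): cur=B back=5 fwd=1
After 10 (forward): cur=W back=6 fwd=0
After 11 (visit(E)): cur=E back=7 fwd=0
After 12 (visit(G)): cur=G back=8 fwd=0

Answer: G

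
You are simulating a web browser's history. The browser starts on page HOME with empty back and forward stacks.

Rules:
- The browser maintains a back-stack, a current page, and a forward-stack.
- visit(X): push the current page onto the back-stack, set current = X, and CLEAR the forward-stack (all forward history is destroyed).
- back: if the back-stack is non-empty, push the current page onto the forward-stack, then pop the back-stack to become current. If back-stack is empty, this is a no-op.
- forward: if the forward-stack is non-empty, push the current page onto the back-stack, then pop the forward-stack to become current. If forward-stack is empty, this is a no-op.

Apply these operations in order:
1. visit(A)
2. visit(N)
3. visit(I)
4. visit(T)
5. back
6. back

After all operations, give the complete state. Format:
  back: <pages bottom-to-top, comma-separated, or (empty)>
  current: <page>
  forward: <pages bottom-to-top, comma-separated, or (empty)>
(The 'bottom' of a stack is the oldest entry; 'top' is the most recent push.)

Answer: back: HOME,A
current: N
forward: T,I

Derivation:
After 1 (visit(A)): cur=A back=1 fwd=0
After 2 (visit(N)): cur=N back=2 fwd=0
After 3 (visit(I)): cur=I back=3 fwd=0
After 4 (visit(T)): cur=T back=4 fwd=0
After 5 (back): cur=I back=3 fwd=1
After 6 (back): cur=N back=2 fwd=2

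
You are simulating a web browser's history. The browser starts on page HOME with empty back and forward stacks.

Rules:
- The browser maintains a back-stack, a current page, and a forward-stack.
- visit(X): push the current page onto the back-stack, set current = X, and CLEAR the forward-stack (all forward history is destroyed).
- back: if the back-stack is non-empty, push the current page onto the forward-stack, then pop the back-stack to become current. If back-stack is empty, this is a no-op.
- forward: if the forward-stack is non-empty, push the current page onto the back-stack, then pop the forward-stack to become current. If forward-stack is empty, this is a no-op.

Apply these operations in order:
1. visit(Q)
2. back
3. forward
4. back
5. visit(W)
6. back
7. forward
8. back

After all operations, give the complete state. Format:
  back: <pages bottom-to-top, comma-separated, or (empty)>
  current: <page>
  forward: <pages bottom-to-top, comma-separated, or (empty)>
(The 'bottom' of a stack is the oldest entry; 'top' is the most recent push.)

After 1 (visit(Q)): cur=Q back=1 fwd=0
After 2 (back): cur=HOME back=0 fwd=1
After 3 (forward): cur=Q back=1 fwd=0
After 4 (back): cur=HOME back=0 fwd=1
After 5 (visit(W)): cur=W back=1 fwd=0
After 6 (back): cur=HOME back=0 fwd=1
After 7 (forward): cur=W back=1 fwd=0
After 8 (back): cur=HOME back=0 fwd=1

Answer: back: (empty)
current: HOME
forward: W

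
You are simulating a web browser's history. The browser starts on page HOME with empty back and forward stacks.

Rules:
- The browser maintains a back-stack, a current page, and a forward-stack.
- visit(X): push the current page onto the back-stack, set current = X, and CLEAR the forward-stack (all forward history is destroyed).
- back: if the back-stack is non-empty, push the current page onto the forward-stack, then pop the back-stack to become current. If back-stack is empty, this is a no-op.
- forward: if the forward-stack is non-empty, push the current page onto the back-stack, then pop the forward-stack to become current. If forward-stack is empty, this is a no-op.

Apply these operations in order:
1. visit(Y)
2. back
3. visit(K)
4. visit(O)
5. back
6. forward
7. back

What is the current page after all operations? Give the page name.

After 1 (visit(Y)): cur=Y back=1 fwd=0
After 2 (back): cur=HOME back=0 fwd=1
After 3 (visit(K)): cur=K back=1 fwd=0
After 4 (visit(O)): cur=O back=2 fwd=0
After 5 (back): cur=K back=1 fwd=1
After 6 (forward): cur=O back=2 fwd=0
After 7 (back): cur=K back=1 fwd=1

Answer: K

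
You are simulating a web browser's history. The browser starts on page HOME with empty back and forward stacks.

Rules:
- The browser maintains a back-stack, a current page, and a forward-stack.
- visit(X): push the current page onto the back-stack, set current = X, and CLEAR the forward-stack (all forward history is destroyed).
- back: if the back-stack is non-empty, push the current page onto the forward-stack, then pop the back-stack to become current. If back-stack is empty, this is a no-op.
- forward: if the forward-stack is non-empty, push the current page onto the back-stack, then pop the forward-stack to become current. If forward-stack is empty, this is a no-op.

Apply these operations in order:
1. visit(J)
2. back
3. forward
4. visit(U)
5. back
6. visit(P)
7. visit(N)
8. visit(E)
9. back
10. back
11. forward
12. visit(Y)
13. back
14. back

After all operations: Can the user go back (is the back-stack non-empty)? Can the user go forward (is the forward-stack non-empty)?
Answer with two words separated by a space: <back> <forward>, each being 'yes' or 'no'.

After 1 (visit(J)): cur=J back=1 fwd=0
After 2 (back): cur=HOME back=0 fwd=1
After 3 (forward): cur=J back=1 fwd=0
After 4 (visit(U)): cur=U back=2 fwd=0
After 5 (back): cur=J back=1 fwd=1
After 6 (visit(P)): cur=P back=2 fwd=0
After 7 (visit(N)): cur=N back=3 fwd=0
After 8 (visit(E)): cur=E back=4 fwd=0
After 9 (back): cur=N back=3 fwd=1
After 10 (back): cur=P back=2 fwd=2
After 11 (forward): cur=N back=3 fwd=1
After 12 (visit(Y)): cur=Y back=4 fwd=0
After 13 (back): cur=N back=3 fwd=1
After 14 (back): cur=P back=2 fwd=2

Answer: yes yes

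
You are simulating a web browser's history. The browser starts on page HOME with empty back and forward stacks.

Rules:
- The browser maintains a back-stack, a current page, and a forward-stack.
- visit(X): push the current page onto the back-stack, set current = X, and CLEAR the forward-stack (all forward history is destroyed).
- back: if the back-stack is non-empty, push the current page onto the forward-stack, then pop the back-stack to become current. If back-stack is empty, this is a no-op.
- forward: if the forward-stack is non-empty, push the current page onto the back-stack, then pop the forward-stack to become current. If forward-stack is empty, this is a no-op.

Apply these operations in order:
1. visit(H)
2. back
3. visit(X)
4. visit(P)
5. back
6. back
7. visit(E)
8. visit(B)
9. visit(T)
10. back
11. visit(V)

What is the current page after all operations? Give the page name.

After 1 (visit(H)): cur=H back=1 fwd=0
After 2 (back): cur=HOME back=0 fwd=1
After 3 (visit(X)): cur=X back=1 fwd=0
After 4 (visit(P)): cur=P back=2 fwd=0
After 5 (back): cur=X back=1 fwd=1
After 6 (back): cur=HOME back=0 fwd=2
After 7 (visit(E)): cur=E back=1 fwd=0
After 8 (visit(B)): cur=B back=2 fwd=0
After 9 (visit(T)): cur=T back=3 fwd=0
After 10 (back): cur=B back=2 fwd=1
After 11 (visit(V)): cur=V back=3 fwd=0

Answer: V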